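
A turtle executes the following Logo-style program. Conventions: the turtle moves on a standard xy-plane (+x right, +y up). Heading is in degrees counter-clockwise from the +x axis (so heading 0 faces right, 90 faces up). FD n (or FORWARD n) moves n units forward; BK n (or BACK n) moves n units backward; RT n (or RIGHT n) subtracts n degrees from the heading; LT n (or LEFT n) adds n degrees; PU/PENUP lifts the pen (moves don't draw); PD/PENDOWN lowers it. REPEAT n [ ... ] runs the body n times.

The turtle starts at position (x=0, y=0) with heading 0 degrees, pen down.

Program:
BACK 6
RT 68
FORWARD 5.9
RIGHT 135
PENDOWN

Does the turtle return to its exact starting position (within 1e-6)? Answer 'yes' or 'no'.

Executing turtle program step by step:
Start: pos=(0,0), heading=0, pen down
BK 6: (0,0) -> (-6,0) [heading=0, draw]
RT 68: heading 0 -> 292
FD 5.9: (-6,0) -> (-3.79,-5.47) [heading=292, draw]
RT 135: heading 292 -> 157
PD: pen down
Final: pos=(-3.79,-5.47), heading=157, 2 segment(s) drawn

Start position: (0, 0)
Final position: (-3.79, -5.47)
Distance = 6.655; >= 1e-6 -> NOT closed

Answer: no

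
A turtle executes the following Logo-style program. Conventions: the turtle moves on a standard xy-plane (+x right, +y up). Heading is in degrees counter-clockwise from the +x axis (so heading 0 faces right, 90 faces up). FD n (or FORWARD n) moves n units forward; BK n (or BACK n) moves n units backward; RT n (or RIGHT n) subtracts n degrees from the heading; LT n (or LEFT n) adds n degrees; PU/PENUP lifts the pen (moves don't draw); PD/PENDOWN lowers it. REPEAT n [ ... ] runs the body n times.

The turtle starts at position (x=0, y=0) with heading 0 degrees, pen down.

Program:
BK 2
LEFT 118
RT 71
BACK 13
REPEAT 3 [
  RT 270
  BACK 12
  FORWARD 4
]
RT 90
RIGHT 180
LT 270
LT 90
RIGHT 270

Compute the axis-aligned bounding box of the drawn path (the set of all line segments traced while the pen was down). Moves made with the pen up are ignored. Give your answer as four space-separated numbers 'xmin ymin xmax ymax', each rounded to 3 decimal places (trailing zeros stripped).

Answer: -10.866 -17.692 3.169 0

Derivation:
Executing turtle program step by step:
Start: pos=(0,0), heading=0, pen down
BK 2: (0,0) -> (-2,0) [heading=0, draw]
LT 118: heading 0 -> 118
RT 71: heading 118 -> 47
BK 13: (-2,0) -> (-10.866,-9.508) [heading=47, draw]
REPEAT 3 [
  -- iteration 1/3 --
  RT 270: heading 47 -> 137
  BK 12: (-10.866,-9.508) -> (-2.09,-17.692) [heading=137, draw]
  FD 4: (-2.09,-17.692) -> (-5.015,-14.964) [heading=137, draw]
  -- iteration 2/3 --
  RT 270: heading 137 -> 227
  BK 12: (-5.015,-14.964) -> (3.169,-6.187) [heading=227, draw]
  FD 4: (3.169,-6.187) -> (0.441,-9.113) [heading=227, draw]
  -- iteration 3/3 --
  RT 270: heading 227 -> 317
  BK 12: (0.441,-9.113) -> (-8.335,-0.929) [heading=317, draw]
  FD 4: (-8.335,-0.929) -> (-5.41,-3.657) [heading=317, draw]
]
RT 90: heading 317 -> 227
RT 180: heading 227 -> 47
LT 270: heading 47 -> 317
LT 90: heading 317 -> 47
RT 270: heading 47 -> 137
Final: pos=(-5.41,-3.657), heading=137, 8 segment(s) drawn

Segment endpoints: x in {-10.866, -8.335, -5.41, -5.015, -2.09, -2, 0, 0.441, 3.169}, y in {-17.692, -14.964, -9.508, -9.113, -6.187, -3.657, -0.929, 0}
xmin=-10.866, ymin=-17.692, xmax=3.169, ymax=0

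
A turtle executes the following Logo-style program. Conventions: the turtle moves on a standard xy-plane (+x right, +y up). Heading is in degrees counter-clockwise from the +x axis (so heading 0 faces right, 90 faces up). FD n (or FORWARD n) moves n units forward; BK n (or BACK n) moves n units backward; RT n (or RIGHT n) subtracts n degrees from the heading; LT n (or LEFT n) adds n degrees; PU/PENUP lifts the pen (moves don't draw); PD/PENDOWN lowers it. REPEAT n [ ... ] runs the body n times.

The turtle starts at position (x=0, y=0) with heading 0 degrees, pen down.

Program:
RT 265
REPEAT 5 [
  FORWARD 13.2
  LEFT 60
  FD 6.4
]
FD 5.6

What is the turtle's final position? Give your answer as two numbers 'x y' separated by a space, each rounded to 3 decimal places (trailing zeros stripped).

Executing turtle program step by step:
Start: pos=(0,0), heading=0, pen down
RT 265: heading 0 -> 95
REPEAT 5 [
  -- iteration 1/5 --
  FD 13.2: (0,0) -> (-1.15,13.15) [heading=95, draw]
  LT 60: heading 95 -> 155
  FD 6.4: (-1.15,13.15) -> (-6.951,15.855) [heading=155, draw]
  -- iteration 2/5 --
  FD 13.2: (-6.951,15.855) -> (-18.914,21.433) [heading=155, draw]
  LT 60: heading 155 -> 215
  FD 6.4: (-18.914,21.433) -> (-24.157,17.762) [heading=215, draw]
  -- iteration 3/5 --
  FD 13.2: (-24.157,17.762) -> (-34.969,10.191) [heading=215, draw]
  LT 60: heading 215 -> 275
  FD 6.4: (-34.969,10.191) -> (-34.412,3.815) [heading=275, draw]
  -- iteration 4/5 --
  FD 13.2: (-34.412,3.815) -> (-33.261,-9.334) [heading=275, draw]
  LT 60: heading 275 -> 335
  FD 6.4: (-33.261,-9.334) -> (-27.461,-12.039) [heading=335, draw]
  -- iteration 5/5 --
  FD 13.2: (-27.461,-12.039) -> (-15.498,-17.618) [heading=335, draw]
  LT 60: heading 335 -> 35
  FD 6.4: (-15.498,-17.618) -> (-10.255,-13.947) [heading=35, draw]
]
FD 5.6: (-10.255,-13.947) -> (-5.668,-10.735) [heading=35, draw]
Final: pos=(-5.668,-10.735), heading=35, 11 segment(s) drawn

Answer: -5.668 -10.735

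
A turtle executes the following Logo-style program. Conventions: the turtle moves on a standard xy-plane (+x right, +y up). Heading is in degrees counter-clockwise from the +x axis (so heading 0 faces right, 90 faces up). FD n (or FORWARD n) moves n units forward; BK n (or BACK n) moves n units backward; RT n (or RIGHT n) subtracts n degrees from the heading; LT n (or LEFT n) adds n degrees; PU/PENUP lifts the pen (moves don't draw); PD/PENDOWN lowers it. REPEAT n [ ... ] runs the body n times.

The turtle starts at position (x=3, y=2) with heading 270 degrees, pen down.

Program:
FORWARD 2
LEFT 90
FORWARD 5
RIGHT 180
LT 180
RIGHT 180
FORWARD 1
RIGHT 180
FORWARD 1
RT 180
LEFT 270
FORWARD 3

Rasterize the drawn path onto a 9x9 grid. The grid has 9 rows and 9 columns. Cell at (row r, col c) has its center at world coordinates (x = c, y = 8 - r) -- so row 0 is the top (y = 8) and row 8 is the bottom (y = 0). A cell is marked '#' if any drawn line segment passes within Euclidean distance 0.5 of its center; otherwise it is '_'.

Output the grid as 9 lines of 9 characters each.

Segment 0: (3,2) -> (3,0)
Segment 1: (3,0) -> (8,-0)
Segment 2: (8,-0) -> (7,-0)
Segment 3: (7,-0) -> (8,-0)
Segment 4: (8,-0) -> (8,3)

Answer: _________
_________
_________
_________
_________
________#
___#____#
___#____#
___######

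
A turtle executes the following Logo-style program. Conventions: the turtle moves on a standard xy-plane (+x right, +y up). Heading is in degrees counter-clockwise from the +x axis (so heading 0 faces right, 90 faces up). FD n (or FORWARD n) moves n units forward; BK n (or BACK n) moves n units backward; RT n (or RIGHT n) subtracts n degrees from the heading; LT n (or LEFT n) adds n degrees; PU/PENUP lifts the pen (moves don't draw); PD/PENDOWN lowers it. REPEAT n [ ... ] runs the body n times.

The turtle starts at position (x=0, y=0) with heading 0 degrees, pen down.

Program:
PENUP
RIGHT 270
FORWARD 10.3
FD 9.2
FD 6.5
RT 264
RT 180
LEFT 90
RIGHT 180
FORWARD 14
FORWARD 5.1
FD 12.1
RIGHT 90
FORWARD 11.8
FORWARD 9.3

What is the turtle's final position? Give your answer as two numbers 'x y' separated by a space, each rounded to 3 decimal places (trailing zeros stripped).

Answer: -17.723 -7.235

Derivation:
Executing turtle program step by step:
Start: pos=(0,0), heading=0, pen down
PU: pen up
RT 270: heading 0 -> 90
FD 10.3: (0,0) -> (0,10.3) [heading=90, move]
FD 9.2: (0,10.3) -> (0,19.5) [heading=90, move]
FD 6.5: (0,19.5) -> (0,26) [heading=90, move]
RT 264: heading 90 -> 186
RT 180: heading 186 -> 6
LT 90: heading 6 -> 96
RT 180: heading 96 -> 276
FD 14: (0,26) -> (1.463,12.077) [heading=276, move]
FD 5.1: (1.463,12.077) -> (1.996,7.005) [heading=276, move]
FD 12.1: (1.996,7.005) -> (3.261,-5.029) [heading=276, move]
RT 90: heading 276 -> 186
FD 11.8: (3.261,-5.029) -> (-8.474,-6.263) [heading=186, move]
FD 9.3: (-8.474,-6.263) -> (-17.723,-7.235) [heading=186, move]
Final: pos=(-17.723,-7.235), heading=186, 0 segment(s) drawn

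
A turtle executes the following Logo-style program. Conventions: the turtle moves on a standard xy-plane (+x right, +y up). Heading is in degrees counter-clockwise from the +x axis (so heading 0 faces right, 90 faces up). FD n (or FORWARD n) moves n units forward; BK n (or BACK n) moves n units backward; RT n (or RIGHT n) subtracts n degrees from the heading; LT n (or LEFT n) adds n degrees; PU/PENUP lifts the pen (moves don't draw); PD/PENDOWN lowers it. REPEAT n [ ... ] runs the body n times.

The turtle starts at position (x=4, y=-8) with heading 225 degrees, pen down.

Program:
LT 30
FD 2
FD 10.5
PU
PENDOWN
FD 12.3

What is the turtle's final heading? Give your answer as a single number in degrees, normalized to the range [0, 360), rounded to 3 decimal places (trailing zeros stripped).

Executing turtle program step by step:
Start: pos=(4,-8), heading=225, pen down
LT 30: heading 225 -> 255
FD 2: (4,-8) -> (3.482,-9.932) [heading=255, draw]
FD 10.5: (3.482,-9.932) -> (0.765,-20.074) [heading=255, draw]
PU: pen up
PD: pen down
FD 12.3: (0.765,-20.074) -> (-2.419,-31.955) [heading=255, draw]
Final: pos=(-2.419,-31.955), heading=255, 3 segment(s) drawn

Answer: 255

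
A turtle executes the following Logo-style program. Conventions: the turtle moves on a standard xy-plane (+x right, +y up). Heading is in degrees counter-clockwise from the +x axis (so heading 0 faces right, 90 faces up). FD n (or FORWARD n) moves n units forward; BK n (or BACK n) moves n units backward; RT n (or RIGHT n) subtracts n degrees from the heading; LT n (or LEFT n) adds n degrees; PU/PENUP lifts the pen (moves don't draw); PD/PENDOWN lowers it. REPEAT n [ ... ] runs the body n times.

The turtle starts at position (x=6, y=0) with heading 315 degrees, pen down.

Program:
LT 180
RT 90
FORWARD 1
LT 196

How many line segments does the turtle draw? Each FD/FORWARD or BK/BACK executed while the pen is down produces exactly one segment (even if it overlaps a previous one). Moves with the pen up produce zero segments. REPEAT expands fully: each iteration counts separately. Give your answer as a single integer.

Executing turtle program step by step:
Start: pos=(6,0), heading=315, pen down
LT 180: heading 315 -> 135
RT 90: heading 135 -> 45
FD 1: (6,0) -> (6.707,0.707) [heading=45, draw]
LT 196: heading 45 -> 241
Final: pos=(6.707,0.707), heading=241, 1 segment(s) drawn
Segments drawn: 1

Answer: 1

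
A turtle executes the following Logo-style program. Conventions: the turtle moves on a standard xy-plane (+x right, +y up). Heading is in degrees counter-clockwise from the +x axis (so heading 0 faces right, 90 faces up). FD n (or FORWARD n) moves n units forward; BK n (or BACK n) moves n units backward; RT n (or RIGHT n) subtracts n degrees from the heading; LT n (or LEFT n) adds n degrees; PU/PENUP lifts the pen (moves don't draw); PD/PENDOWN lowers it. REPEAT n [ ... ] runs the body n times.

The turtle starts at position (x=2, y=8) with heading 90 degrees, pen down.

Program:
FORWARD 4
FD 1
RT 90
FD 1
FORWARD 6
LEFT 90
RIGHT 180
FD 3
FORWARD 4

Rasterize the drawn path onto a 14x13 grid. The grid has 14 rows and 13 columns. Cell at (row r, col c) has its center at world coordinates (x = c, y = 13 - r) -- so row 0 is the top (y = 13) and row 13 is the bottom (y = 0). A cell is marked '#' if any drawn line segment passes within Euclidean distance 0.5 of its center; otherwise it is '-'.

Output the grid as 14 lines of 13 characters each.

Answer: --########---
--#------#---
--#------#---
--#------#---
--#------#---
--#------#---
---------#---
---------#---
-------------
-------------
-------------
-------------
-------------
-------------

Derivation:
Segment 0: (2,8) -> (2,12)
Segment 1: (2,12) -> (2,13)
Segment 2: (2,13) -> (3,13)
Segment 3: (3,13) -> (9,13)
Segment 4: (9,13) -> (9,10)
Segment 5: (9,10) -> (9,6)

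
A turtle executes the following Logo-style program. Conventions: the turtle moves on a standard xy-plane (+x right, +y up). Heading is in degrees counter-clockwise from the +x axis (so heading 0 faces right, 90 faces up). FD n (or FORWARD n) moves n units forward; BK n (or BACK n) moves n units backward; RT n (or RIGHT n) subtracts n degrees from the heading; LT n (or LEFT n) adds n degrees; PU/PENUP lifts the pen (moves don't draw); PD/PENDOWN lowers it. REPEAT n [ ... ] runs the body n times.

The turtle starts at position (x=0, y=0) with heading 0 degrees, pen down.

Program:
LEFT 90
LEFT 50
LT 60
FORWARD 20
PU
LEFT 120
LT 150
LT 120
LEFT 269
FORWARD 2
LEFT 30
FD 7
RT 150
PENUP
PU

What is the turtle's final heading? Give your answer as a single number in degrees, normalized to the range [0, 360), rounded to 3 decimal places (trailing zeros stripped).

Answer: 19

Derivation:
Executing turtle program step by step:
Start: pos=(0,0), heading=0, pen down
LT 90: heading 0 -> 90
LT 50: heading 90 -> 140
LT 60: heading 140 -> 200
FD 20: (0,0) -> (-18.794,-6.84) [heading=200, draw]
PU: pen up
LT 120: heading 200 -> 320
LT 150: heading 320 -> 110
LT 120: heading 110 -> 230
LT 269: heading 230 -> 139
FD 2: (-18.794,-6.84) -> (-20.303,-5.528) [heading=139, move]
LT 30: heading 139 -> 169
FD 7: (-20.303,-5.528) -> (-27.175,-4.193) [heading=169, move]
RT 150: heading 169 -> 19
PU: pen up
PU: pen up
Final: pos=(-27.175,-4.193), heading=19, 1 segment(s) drawn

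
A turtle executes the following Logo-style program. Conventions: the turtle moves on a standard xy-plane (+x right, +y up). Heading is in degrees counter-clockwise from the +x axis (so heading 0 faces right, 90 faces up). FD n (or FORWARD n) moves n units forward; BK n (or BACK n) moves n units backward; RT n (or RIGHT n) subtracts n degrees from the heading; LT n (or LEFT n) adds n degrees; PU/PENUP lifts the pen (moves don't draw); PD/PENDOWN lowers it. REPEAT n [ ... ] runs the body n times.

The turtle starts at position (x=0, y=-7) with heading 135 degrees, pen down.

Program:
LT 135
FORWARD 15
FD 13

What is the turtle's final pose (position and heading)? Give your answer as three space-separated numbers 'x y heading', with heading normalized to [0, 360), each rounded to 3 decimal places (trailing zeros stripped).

Executing turtle program step by step:
Start: pos=(0,-7), heading=135, pen down
LT 135: heading 135 -> 270
FD 15: (0,-7) -> (0,-22) [heading=270, draw]
FD 13: (0,-22) -> (0,-35) [heading=270, draw]
Final: pos=(0,-35), heading=270, 2 segment(s) drawn

Answer: 0 -35 270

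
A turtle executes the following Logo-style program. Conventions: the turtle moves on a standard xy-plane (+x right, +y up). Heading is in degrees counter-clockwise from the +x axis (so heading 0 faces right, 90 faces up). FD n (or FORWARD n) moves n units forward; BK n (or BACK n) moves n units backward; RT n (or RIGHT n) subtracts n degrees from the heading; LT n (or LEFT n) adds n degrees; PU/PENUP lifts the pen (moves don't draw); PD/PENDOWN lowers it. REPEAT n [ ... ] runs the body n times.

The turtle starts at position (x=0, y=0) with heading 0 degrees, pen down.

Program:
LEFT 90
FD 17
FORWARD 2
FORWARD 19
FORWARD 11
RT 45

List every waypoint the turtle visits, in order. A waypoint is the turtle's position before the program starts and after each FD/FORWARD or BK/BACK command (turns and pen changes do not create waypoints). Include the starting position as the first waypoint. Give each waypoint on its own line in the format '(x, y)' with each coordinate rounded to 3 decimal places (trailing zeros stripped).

Executing turtle program step by step:
Start: pos=(0,0), heading=0, pen down
LT 90: heading 0 -> 90
FD 17: (0,0) -> (0,17) [heading=90, draw]
FD 2: (0,17) -> (0,19) [heading=90, draw]
FD 19: (0,19) -> (0,38) [heading=90, draw]
FD 11: (0,38) -> (0,49) [heading=90, draw]
RT 45: heading 90 -> 45
Final: pos=(0,49), heading=45, 4 segment(s) drawn
Waypoints (5 total):
(0, 0)
(0, 17)
(0, 19)
(0, 38)
(0, 49)

Answer: (0, 0)
(0, 17)
(0, 19)
(0, 38)
(0, 49)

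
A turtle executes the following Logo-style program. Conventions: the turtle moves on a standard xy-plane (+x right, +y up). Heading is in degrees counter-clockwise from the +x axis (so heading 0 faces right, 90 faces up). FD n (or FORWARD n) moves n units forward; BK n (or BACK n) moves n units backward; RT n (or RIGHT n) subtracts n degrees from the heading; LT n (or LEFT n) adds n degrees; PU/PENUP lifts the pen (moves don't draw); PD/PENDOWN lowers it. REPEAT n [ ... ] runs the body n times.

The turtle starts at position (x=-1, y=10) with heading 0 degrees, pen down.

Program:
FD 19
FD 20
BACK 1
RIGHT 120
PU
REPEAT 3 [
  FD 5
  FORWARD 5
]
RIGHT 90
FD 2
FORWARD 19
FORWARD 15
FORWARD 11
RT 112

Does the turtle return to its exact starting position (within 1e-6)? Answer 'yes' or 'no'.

Answer: no

Derivation:
Executing turtle program step by step:
Start: pos=(-1,10), heading=0, pen down
FD 19: (-1,10) -> (18,10) [heading=0, draw]
FD 20: (18,10) -> (38,10) [heading=0, draw]
BK 1: (38,10) -> (37,10) [heading=0, draw]
RT 120: heading 0 -> 240
PU: pen up
REPEAT 3 [
  -- iteration 1/3 --
  FD 5: (37,10) -> (34.5,5.67) [heading=240, move]
  FD 5: (34.5,5.67) -> (32,1.34) [heading=240, move]
  -- iteration 2/3 --
  FD 5: (32,1.34) -> (29.5,-2.99) [heading=240, move]
  FD 5: (29.5,-2.99) -> (27,-7.321) [heading=240, move]
  -- iteration 3/3 --
  FD 5: (27,-7.321) -> (24.5,-11.651) [heading=240, move]
  FD 5: (24.5,-11.651) -> (22,-15.981) [heading=240, move]
]
RT 90: heading 240 -> 150
FD 2: (22,-15.981) -> (20.268,-14.981) [heading=150, move]
FD 19: (20.268,-14.981) -> (3.813,-5.481) [heading=150, move]
FD 15: (3.813,-5.481) -> (-9.177,2.019) [heading=150, move]
FD 11: (-9.177,2.019) -> (-18.703,7.519) [heading=150, move]
RT 112: heading 150 -> 38
Final: pos=(-18.703,7.519), heading=38, 3 segment(s) drawn

Start position: (-1, 10)
Final position: (-18.703, 7.519)
Distance = 17.876; >= 1e-6 -> NOT closed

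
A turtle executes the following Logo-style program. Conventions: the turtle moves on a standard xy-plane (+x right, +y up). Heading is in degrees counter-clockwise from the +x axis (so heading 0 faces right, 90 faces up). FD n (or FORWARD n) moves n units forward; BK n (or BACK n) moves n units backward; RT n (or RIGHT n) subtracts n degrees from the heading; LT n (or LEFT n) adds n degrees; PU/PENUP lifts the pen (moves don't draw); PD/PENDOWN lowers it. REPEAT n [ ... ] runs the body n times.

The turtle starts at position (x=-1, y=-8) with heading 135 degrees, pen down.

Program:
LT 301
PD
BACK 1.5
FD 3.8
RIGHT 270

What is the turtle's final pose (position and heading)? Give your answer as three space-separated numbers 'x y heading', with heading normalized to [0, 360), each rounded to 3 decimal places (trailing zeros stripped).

Executing turtle program step by step:
Start: pos=(-1,-8), heading=135, pen down
LT 301: heading 135 -> 76
PD: pen down
BK 1.5: (-1,-8) -> (-1.363,-9.455) [heading=76, draw]
FD 3.8: (-1.363,-9.455) -> (-0.444,-5.768) [heading=76, draw]
RT 270: heading 76 -> 166
Final: pos=(-0.444,-5.768), heading=166, 2 segment(s) drawn

Answer: -0.444 -5.768 166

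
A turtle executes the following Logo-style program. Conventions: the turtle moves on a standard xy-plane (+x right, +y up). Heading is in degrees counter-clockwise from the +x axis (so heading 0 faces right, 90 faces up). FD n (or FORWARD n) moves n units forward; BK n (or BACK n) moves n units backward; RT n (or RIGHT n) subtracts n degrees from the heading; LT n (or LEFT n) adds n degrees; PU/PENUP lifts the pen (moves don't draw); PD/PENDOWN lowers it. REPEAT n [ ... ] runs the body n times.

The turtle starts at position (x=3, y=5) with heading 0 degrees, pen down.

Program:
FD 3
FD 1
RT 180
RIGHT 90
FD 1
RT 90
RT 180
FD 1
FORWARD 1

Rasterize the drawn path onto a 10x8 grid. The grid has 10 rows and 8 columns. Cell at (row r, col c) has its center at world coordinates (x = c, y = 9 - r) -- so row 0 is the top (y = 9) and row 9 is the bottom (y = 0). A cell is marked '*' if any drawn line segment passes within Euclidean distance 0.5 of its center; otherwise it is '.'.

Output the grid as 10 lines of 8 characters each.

Answer: ........
........
........
.....***
...*****
........
........
........
........
........

Derivation:
Segment 0: (3,5) -> (6,5)
Segment 1: (6,5) -> (7,5)
Segment 2: (7,5) -> (7,6)
Segment 3: (7,6) -> (6,6)
Segment 4: (6,6) -> (5,6)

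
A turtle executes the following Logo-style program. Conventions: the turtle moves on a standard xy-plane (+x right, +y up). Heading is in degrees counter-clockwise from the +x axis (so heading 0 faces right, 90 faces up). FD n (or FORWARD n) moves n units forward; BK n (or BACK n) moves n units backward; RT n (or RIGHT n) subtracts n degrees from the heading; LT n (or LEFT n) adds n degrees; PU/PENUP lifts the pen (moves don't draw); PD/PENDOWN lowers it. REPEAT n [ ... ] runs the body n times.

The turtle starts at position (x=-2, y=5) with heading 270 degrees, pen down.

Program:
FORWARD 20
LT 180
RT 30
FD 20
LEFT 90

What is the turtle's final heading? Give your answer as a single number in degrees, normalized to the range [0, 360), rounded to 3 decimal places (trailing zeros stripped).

Answer: 150

Derivation:
Executing turtle program step by step:
Start: pos=(-2,5), heading=270, pen down
FD 20: (-2,5) -> (-2,-15) [heading=270, draw]
LT 180: heading 270 -> 90
RT 30: heading 90 -> 60
FD 20: (-2,-15) -> (8,2.321) [heading=60, draw]
LT 90: heading 60 -> 150
Final: pos=(8,2.321), heading=150, 2 segment(s) drawn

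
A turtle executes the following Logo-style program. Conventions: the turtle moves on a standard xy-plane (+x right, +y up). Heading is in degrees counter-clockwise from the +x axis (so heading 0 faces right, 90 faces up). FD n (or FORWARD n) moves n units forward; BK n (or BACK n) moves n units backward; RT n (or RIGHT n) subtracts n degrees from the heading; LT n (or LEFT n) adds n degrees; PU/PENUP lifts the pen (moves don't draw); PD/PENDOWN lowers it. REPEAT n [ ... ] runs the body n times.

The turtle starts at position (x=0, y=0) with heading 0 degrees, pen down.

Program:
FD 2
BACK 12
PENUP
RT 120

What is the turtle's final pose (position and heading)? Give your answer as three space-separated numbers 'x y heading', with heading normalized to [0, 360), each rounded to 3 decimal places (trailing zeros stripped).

Executing turtle program step by step:
Start: pos=(0,0), heading=0, pen down
FD 2: (0,0) -> (2,0) [heading=0, draw]
BK 12: (2,0) -> (-10,0) [heading=0, draw]
PU: pen up
RT 120: heading 0 -> 240
Final: pos=(-10,0), heading=240, 2 segment(s) drawn

Answer: -10 0 240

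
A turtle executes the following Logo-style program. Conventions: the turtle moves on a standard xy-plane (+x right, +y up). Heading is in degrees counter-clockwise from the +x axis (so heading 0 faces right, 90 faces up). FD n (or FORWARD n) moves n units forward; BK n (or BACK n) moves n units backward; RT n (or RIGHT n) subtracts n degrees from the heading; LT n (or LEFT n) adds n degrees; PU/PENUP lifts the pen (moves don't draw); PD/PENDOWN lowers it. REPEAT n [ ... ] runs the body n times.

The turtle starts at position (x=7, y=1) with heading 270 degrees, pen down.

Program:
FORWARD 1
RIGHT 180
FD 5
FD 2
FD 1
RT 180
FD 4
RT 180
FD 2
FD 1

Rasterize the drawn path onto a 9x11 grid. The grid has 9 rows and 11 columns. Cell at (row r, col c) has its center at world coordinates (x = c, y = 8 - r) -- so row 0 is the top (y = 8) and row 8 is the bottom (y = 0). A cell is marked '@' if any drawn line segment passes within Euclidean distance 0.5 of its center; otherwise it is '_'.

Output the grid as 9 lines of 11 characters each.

Answer: _______@___
_______@___
_______@___
_______@___
_______@___
_______@___
_______@___
_______@___
_______@___

Derivation:
Segment 0: (7,1) -> (7,0)
Segment 1: (7,0) -> (7,5)
Segment 2: (7,5) -> (7,7)
Segment 3: (7,7) -> (7,8)
Segment 4: (7,8) -> (7,4)
Segment 5: (7,4) -> (7,6)
Segment 6: (7,6) -> (7,7)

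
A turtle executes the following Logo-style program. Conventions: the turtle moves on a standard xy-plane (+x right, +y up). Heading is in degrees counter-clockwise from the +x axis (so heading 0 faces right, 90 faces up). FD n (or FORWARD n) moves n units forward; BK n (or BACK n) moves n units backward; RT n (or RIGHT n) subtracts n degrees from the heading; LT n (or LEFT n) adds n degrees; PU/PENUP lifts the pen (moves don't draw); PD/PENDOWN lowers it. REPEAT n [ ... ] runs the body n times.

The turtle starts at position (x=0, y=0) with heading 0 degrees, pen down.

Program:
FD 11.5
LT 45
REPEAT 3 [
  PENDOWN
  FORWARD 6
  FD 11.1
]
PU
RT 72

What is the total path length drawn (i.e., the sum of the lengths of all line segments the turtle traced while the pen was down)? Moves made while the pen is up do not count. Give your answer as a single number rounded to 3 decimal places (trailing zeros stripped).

Executing turtle program step by step:
Start: pos=(0,0), heading=0, pen down
FD 11.5: (0,0) -> (11.5,0) [heading=0, draw]
LT 45: heading 0 -> 45
REPEAT 3 [
  -- iteration 1/3 --
  PD: pen down
  FD 6: (11.5,0) -> (15.743,4.243) [heading=45, draw]
  FD 11.1: (15.743,4.243) -> (23.592,12.092) [heading=45, draw]
  -- iteration 2/3 --
  PD: pen down
  FD 6: (23.592,12.092) -> (27.834,16.334) [heading=45, draw]
  FD 11.1: (27.834,16.334) -> (35.683,24.183) [heading=45, draw]
  -- iteration 3/3 --
  PD: pen down
  FD 6: (35.683,24.183) -> (39.926,28.426) [heading=45, draw]
  FD 11.1: (39.926,28.426) -> (47.775,36.275) [heading=45, draw]
]
PU: pen up
RT 72: heading 45 -> 333
Final: pos=(47.775,36.275), heading=333, 7 segment(s) drawn

Segment lengths:
  seg 1: (0,0) -> (11.5,0), length = 11.5
  seg 2: (11.5,0) -> (15.743,4.243), length = 6
  seg 3: (15.743,4.243) -> (23.592,12.092), length = 11.1
  seg 4: (23.592,12.092) -> (27.834,16.334), length = 6
  seg 5: (27.834,16.334) -> (35.683,24.183), length = 11.1
  seg 6: (35.683,24.183) -> (39.926,28.426), length = 6
  seg 7: (39.926,28.426) -> (47.775,36.275), length = 11.1
Total = 62.8

Answer: 62.8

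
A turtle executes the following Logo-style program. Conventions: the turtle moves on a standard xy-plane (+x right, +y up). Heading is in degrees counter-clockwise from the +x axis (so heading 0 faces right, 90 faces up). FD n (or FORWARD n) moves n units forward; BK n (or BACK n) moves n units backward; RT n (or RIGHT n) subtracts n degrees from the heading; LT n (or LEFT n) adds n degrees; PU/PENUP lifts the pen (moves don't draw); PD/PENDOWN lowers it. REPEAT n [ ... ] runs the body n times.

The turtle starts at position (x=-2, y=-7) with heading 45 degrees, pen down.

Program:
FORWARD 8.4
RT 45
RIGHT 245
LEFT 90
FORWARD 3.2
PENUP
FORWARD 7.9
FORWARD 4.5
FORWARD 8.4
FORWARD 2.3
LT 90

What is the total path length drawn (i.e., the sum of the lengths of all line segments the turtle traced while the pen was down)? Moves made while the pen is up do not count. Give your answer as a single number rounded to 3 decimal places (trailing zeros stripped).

Executing turtle program step by step:
Start: pos=(-2,-7), heading=45, pen down
FD 8.4: (-2,-7) -> (3.94,-1.06) [heading=45, draw]
RT 45: heading 45 -> 0
RT 245: heading 0 -> 115
LT 90: heading 115 -> 205
FD 3.2: (3.94,-1.06) -> (1.04,-2.413) [heading=205, draw]
PU: pen up
FD 7.9: (1.04,-2.413) -> (-6.12,-5.751) [heading=205, move]
FD 4.5: (-6.12,-5.751) -> (-10.199,-7.653) [heading=205, move]
FD 8.4: (-10.199,-7.653) -> (-17.812,-11.203) [heading=205, move]
FD 2.3: (-17.812,-11.203) -> (-19.896,-12.175) [heading=205, move]
LT 90: heading 205 -> 295
Final: pos=(-19.896,-12.175), heading=295, 2 segment(s) drawn

Segment lengths:
  seg 1: (-2,-7) -> (3.94,-1.06), length = 8.4
  seg 2: (3.94,-1.06) -> (1.04,-2.413), length = 3.2
Total = 11.6

Answer: 11.6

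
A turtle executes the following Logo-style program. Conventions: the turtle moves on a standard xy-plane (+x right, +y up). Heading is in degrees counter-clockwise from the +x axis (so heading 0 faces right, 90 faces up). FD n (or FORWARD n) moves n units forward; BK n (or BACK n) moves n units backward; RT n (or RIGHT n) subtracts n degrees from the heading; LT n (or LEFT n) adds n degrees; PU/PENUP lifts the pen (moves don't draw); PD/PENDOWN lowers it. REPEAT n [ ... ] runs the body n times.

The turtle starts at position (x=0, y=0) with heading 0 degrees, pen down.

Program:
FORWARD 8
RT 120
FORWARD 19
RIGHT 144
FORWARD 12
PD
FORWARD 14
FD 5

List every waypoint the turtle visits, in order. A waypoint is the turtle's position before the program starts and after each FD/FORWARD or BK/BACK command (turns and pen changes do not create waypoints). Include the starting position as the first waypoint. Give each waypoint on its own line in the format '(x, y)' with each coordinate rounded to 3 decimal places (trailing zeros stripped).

Answer: (0, 0)
(8, 0)
(-1.5, -16.454)
(-2.754, -4.52)
(-4.218, 9.403)
(-4.74, 14.376)

Derivation:
Executing turtle program step by step:
Start: pos=(0,0), heading=0, pen down
FD 8: (0,0) -> (8,0) [heading=0, draw]
RT 120: heading 0 -> 240
FD 19: (8,0) -> (-1.5,-16.454) [heading=240, draw]
RT 144: heading 240 -> 96
FD 12: (-1.5,-16.454) -> (-2.754,-4.52) [heading=96, draw]
PD: pen down
FD 14: (-2.754,-4.52) -> (-4.218,9.403) [heading=96, draw]
FD 5: (-4.218,9.403) -> (-4.74,14.376) [heading=96, draw]
Final: pos=(-4.74,14.376), heading=96, 5 segment(s) drawn
Waypoints (6 total):
(0, 0)
(8, 0)
(-1.5, -16.454)
(-2.754, -4.52)
(-4.218, 9.403)
(-4.74, 14.376)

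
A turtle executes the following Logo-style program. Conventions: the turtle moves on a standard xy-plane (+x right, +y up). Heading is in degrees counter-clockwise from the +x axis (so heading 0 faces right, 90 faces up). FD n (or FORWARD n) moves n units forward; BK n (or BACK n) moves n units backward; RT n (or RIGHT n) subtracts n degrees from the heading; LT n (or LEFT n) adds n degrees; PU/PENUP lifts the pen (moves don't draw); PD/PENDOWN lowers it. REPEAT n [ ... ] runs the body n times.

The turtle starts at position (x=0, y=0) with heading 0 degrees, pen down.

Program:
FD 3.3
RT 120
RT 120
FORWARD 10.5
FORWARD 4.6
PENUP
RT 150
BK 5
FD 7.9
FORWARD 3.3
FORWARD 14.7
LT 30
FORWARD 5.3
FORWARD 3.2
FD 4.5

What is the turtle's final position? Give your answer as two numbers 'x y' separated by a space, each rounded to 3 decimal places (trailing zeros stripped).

Executing turtle program step by step:
Start: pos=(0,0), heading=0, pen down
FD 3.3: (0,0) -> (3.3,0) [heading=0, draw]
RT 120: heading 0 -> 240
RT 120: heading 240 -> 120
FD 10.5: (3.3,0) -> (-1.95,9.093) [heading=120, draw]
FD 4.6: (-1.95,9.093) -> (-4.25,13.077) [heading=120, draw]
PU: pen up
RT 150: heading 120 -> 330
BK 5: (-4.25,13.077) -> (-8.58,15.577) [heading=330, move]
FD 7.9: (-8.58,15.577) -> (-1.739,11.627) [heading=330, move]
FD 3.3: (-1.739,11.627) -> (1.119,9.977) [heading=330, move]
FD 14.7: (1.119,9.977) -> (13.85,2.627) [heading=330, move]
LT 30: heading 330 -> 0
FD 5.3: (13.85,2.627) -> (19.15,2.627) [heading=0, move]
FD 3.2: (19.15,2.627) -> (22.35,2.627) [heading=0, move]
FD 4.5: (22.35,2.627) -> (26.85,2.627) [heading=0, move]
Final: pos=(26.85,2.627), heading=0, 3 segment(s) drawn

Answer: 26.85 2.627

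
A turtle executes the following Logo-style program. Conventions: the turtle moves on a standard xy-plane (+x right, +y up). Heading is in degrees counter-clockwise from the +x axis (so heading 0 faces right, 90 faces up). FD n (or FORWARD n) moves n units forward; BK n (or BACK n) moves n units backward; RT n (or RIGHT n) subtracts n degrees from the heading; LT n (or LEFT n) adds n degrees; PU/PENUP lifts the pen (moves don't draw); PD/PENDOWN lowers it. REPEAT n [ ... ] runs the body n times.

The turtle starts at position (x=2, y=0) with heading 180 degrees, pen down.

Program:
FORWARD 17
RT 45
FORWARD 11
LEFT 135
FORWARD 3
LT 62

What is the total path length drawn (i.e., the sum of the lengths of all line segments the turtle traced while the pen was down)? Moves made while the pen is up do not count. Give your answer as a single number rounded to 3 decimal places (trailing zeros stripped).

Executing turtle program step by step:
Start: pos=(2,0), heading=180, pen down
FD 17: (2,0) -> (-15,0) [heading=180, draw]
RT 45: heading 180 -> 135
FD 11: (-15,0) -> (-22.778,7.778) [heading=135, draw]
LT 135: heading 135 -> 270
FD 3: (-22.778,7.778) -> (-22.778,4.778) [heading=270, draw]
LT 62: heading 270 -> 332
Final: pos=(-22.778,4.778), heading=332, 3 segment(s) drawn

Segment lengths:
  seg 1: (2,0) -> (-15,0), length = 17
  seg 2: (-15,0) -> (-22.778,7.778), length = 11
  seg 3: (-22.778,7.778) -> (-22.778,4.778), length = 3
Total = 31

Answer: 31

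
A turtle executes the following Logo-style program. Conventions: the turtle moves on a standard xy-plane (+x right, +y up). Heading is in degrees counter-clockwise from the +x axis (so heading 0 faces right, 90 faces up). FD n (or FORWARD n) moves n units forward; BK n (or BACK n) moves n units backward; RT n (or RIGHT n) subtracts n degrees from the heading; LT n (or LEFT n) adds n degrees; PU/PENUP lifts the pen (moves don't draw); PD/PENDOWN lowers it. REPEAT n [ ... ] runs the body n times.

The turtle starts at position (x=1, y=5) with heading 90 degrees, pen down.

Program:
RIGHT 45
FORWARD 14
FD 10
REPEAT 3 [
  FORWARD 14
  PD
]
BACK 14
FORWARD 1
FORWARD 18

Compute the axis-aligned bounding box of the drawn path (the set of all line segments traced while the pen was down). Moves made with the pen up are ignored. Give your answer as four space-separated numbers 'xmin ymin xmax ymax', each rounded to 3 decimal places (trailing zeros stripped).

Executing turtle program step by step:
Start: pos=(1,5), heading=90, pen down
RT 45: heading 90 -> 45
FD 14: (1,5) -> (10.899,14.899) [heading=45, draw]
FD 10: (10.899,14.899) -> (17.971,21.971) [heading=45, draw]
REPEAT 3 [
  -- iteration 1/3 --
  FD 14: (17.971,21.971) -> (27.87,31.87) [heading=45, draw]
  PD: pen down
  -- iteration 2/3 --
  FD 14: (27.87,31.87) -> (37.77,41.77) [heading=45, draw]
  PD: pen down
  -- iteration 3/3 --
  FD 14: (37.77,41.77) -> (47.669,51.669) [heading=45, draw]
  PD: pen down
]
BK 14: (47.669,51.669) -> (37.77,41.77) [heading=45, draw]
FD 1: (37.77,41.77) -> (38.477,42.477) [heading=45, draw]
FD 18: (38.477,42.477) -> (51.205,55.205) [heading=45, draw]
Final: pos=(51.205,55.205), heading=45, 8 segment(s) drawn

Segment endpoints: x in {1, 10.899, 17.971, 27.87, 37.77, 38.477, 47.669, 51.205}, y in {5, 14.899, 21.971, 31.87, 41.77, 42.477, 51.669, 55.205}
xmin=1, ymin=5, xmax=51.205, ymax=55.205

Answer: 1 5 51.205 55.205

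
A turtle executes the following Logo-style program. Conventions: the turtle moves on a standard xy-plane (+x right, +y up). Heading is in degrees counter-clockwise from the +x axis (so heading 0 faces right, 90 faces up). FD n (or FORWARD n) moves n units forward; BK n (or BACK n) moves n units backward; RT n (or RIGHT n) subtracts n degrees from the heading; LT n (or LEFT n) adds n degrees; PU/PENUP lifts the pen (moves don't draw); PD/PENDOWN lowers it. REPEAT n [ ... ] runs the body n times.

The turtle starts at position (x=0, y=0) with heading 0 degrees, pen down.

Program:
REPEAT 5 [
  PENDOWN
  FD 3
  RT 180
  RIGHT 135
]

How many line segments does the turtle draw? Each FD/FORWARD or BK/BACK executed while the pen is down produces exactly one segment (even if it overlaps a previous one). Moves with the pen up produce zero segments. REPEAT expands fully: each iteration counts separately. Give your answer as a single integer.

Answer: 5

Derivation:
Executing turtle program step by step:
Start: pos=(0,0), heading=0, pen down
REPEAT 5 [
  -- iteration 1/5 --
  PD: pen down
  FD 3: (0,0) -> (3,0) [heading=0, draw]
  RT 180: heading 0 -> 180
  RT 135: heading 180 -> 45
  -- iteration 2/5 --
  PD: pen down
  FD 3: (3,0) -> (5.121,2.121) [heading=45, draw]
  RT 180: heading 45 -> 225
  RT 135: heading 225 -> 90
  -- iteration 3/5 --
  PD: pen down
  FD 3: (5.121,2.121) -> (5.121,5.121) [heading=90, draw]
  RT 180: heading 90 -> 270
  RT 135: heading 270 -> 135
  -- iteration 4/5 --
  PD: pen down
  FD 3: (5.121,5.121) -> (3,7.243) [heading=135, draw]
  RT 180: heading 135 -> 315
  RT 135: heading 315 -> 180
  -- iteration 5/5 --
  PD: pen down
  FD 3: (3,7.243) -> (0,7.243) [heading=180, draw]
  RT 180: heading 180 -> 0
  RT 135: heading 0 -> 225
]
Final: pos=(0,7.243), heading=225, 5 segment(s) drawn
Segments drawn: 5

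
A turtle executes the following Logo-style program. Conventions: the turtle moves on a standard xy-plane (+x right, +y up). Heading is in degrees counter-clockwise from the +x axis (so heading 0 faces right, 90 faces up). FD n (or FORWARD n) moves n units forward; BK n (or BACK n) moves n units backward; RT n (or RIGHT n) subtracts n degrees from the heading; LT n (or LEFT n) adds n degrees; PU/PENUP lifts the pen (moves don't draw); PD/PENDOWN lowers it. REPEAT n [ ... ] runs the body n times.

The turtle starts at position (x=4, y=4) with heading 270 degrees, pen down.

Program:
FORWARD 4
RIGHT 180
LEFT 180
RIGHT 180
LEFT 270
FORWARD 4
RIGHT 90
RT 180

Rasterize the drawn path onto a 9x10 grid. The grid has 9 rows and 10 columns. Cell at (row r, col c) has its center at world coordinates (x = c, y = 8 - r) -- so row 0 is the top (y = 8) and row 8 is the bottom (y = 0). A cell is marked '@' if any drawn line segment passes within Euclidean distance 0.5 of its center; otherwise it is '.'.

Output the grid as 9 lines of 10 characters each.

Answer: ..........
..........
..........
..........
....@.....
....@.....
....@.....
....@.....
....@@@@@.

Derivation:
Segment 0: (4,4) -> (4,0)
Segment 1: (4,0) -> (8,-0)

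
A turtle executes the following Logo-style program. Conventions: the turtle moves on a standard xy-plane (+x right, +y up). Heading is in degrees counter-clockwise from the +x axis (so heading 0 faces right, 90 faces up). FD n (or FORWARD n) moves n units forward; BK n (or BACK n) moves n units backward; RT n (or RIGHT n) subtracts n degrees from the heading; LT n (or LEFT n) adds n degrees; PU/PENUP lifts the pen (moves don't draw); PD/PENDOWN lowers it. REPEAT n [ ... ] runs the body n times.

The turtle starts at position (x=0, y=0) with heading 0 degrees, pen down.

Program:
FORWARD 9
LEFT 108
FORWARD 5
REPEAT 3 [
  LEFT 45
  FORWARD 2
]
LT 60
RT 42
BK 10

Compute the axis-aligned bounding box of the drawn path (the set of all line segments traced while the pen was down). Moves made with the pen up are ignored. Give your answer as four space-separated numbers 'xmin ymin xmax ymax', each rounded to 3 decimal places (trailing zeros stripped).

Answer: 0 0 9 13.14

Derivation:
Executing turtle program step by step:
Start: pos=(0,0), heading=0, pen down
FD 9: (0,0) -> (9,0) [heading=0, draw]
LT 108: heading 0 -> 108
FD 5: (9,0) -> (7.455,4.755) [heading=108, draw]
REPEAT 3 [
  -- iteration 1/3 --
  LT 45: heading 108 -> 153
  FD 2: (7.455,4.755) -> (5.673,5.663) [heading=153, draw]
  -- iteration 2/3 --
  LT 45: heading 153 -> 198
  FD 2: (5.673,5.663) -> (3.771,5.045) [heading=198, draw]
  -- iteration 3/3 --
  LT 45: heading 198 -> 243
  FD 2: (3.771,5.045) -> (2.863,3.263) [heading=243, draw]
]
LT 60: heading 243 -> 303
RT 42: heading 303 -> 261
BK 10: (2.863,3.263) -> (4.427,13.14) [heading=261, draw]
Final: pos=(4.427,13.14), heading=261, 6 segment(s) drawn

Segment endpoints: x in {0, 2.863, 3.771, 4.427, 5.673, 7.455, 9}, y in {0, 3.263, 4.755, 5.045, 5.663, 13.14}
xmin=0, ymin=0, xmax=9, ymax=13.14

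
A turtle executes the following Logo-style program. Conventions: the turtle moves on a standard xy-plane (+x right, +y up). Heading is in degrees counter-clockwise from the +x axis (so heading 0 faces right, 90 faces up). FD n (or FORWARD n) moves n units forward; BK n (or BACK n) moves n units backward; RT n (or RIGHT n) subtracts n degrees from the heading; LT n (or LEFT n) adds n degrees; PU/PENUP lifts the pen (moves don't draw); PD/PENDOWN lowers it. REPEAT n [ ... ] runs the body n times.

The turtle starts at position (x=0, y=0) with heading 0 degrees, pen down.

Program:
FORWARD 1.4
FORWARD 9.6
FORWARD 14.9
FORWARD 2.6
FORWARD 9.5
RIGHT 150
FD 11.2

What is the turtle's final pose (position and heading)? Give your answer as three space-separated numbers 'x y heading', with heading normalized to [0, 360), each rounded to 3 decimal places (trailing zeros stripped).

Executing turtle program step by step:
Start: pos=(0,0), heading=0, pen down
FD 1.4: (0,0) -> (1.4,0) [heading=0, draw]
FD 9.6: (1.4,0) -> (11,0) [heading=0, draw]
FD 14.9: (11,0) -> (25.9,0) [heading=0, draw]
FD 2.6: (25.9,0) -> (28.5,0) [heading=0, draw]
FD 9.5: (28.5,0) -> (38,0) [heading=0, draw]
RT 150: heading 0 -> 210
FD 11.2: (38,0) -> (28.301,-5.6) [heading=210, draw]
Final: pos=(28.301,-5.6), heading=210, 6 segment(s) drawn

Answer: 28.301 -5.6 210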